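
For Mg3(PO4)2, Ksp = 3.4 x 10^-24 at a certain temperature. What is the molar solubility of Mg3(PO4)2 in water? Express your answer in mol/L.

Mg3(PO4)2(s) ⇌ 3 Mg^2+(aq) + 2 PO4^3-(aq)
Ksp = [Mg^2+]^3[PO4^3-]^2
For each mole of Mg3(PO4)2 that dissolves: [Mg^2+] = 3s, [PO4^3-] = 2s.
Substituting: Ksp = (3s)^3(2s)^2 = 108s^5
Solving, s = (3.4 x 10^-24/108)^(1/5) = 7.9 × 10^-6 M

s = 7.9 x 10^-6 M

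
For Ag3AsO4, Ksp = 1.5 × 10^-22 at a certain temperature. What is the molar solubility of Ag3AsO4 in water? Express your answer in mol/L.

s ≈ 1.5 × 10^-6 M

Ag3AsO4(s) ⇌ 3 Ag^+(aq) + AsO4^3-(aq)
Ksp = [Ag^+]^3[AsO4^3-]
If s mol/L of Ag3AsO4 dissolves, [Ag^+] = 3s and [AsO4^3-] = s.
Ksp = (3s)^3s = 27s^4
Solving, s = (1.5 × 10^-22/27)^(1/4) = 1.5 x 10^-6 M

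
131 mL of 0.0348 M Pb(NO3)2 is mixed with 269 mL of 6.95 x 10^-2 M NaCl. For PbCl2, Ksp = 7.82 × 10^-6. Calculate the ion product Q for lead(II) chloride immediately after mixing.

2.49e-5

Total volume = 131 + 269 = 400 mL.
[Pb^2+] = 3.48 × 10^-2 × (131/400) = 1.140 × 10^-2 M
[Cl^-] = 6.95 × 10^-2 × (269/400) = 4.674 × 10^-2 M
PbCl2(s) <=> Pb^2+ + 2 Cl^-, so Q = [Pb^2+][Cl^-]^2
Q = (1.140 × 10^-2)(4.674 x 10^-2)^2 = 2.49 × 10^-5
Q > Ksp, so PbCl2 will precipitate.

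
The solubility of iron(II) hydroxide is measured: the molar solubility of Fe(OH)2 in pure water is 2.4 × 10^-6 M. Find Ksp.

Fe(OH)2(s) <=> Fe^2+(aq) + 2 OH^-(aq)
Let s = molar solubility. Then [Fe^2+] = s and [OH^-] = 2s.
Ksp = [Fe^2+][OH^-]^2
Ksp = s(2s)^2 = 4s^3
With s = 2.4 × 10^-6: Ksp = 5.5 × 10^-17

Ksp = 5.5 × 10^-17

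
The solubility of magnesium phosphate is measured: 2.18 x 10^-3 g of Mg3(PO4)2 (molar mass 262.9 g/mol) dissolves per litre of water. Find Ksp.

Ksp = 4.23e-24

Molar solubility s = (2.18 × 10^-3 g/L) / (262.9 g/mol) = 8.292 × 10^-6 M.
Mg3(PO4)2(s) ⇌ 3 Mg^2+(aq) + 2 PO4^3-(aq)
If s mol/L of Mg3(PO4)2 dissolves, [Mg^2+] = 3s and [PO4^3-] = 2s.
Ksp = [Mg^2+]^3[PO4^3-]^2
So Ksp = (3s)^3 × (2s)^2 = 108s^5
Ksp = 108 × (8.292 × 10^-6)^5 = 4.23 × 10^-24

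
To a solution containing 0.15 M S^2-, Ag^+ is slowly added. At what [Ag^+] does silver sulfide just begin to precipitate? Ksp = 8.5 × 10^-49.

Ag2S(s) ⇌ 2 Ag^+ + S^2-
Ksp = [Ag^+]^2[S^2-]
Precipitation begins when Q = Ksp. With [S^2-] = 0.15 M:
8.5 × 10^-49 = (0.15) × [Ag^+]^2
[Ag^+] = (8.5 × 10^-49 / 1.5 × 10^-1)^(1/2) = 2.4 x 10^-24 M

[Ag^+] = 2.4 x 10^-24 M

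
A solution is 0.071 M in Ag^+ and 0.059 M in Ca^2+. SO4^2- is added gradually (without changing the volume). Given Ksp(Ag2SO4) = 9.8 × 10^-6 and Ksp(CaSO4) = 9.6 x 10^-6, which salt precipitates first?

CaSO4

Precipitation of each salt starts when its ion product equals its Ksp.
For Ag2SO4: 9.8 × 10^-6 = (0.071)^2 × [SO4^2-]  ⇒  [SO4^2-] = 1.9 × 10^-3 M.
For CaSO4: 9.6 x 10^-6 = 0.059 × [SO4^2-]  ⇒  [SO4^2-] = 1.6 × 10^-4 M.
The salt with the lower threshold [SO4^2-] precipitates first: CaSO4.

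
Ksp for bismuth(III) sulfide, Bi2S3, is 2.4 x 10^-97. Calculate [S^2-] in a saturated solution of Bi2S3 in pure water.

Bi2S3(s) <=> 2 Bi^3+ + 3 S^2-
Ksp = [Bi^3+]^2[S^2-]^3
If s mol/L of Bi2S3 dissolves, [Bi^3+] = 2s and [S^2-] = 3s.
Substituting: Ksp = (2s)^2(3s)^3 = 108s^5
s = (2.4 x 10^-97 / 108)^(1/5) = 1.86 × 10^-20 M
[S^2-] = 3s = 5.6 x 10^-20 M

[S^2-] ≈ 5.6 × 10^-20 M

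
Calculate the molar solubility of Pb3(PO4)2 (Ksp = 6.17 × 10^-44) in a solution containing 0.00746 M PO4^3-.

3.45 × 10^-14 M

Pb3(PO4)2(s) ⇌ 3 Pb^2+(aq) + 2 PO4^3-(aq)
Ksp = [Pb^2+]^3[PO4^3-]^2
Let s be the molar solubility in this solution. [Pb^2+] = 3s, [PO4^3-] = 0.00746 + 2s ≈ 0.00746 (common-ion effect: PO4^3- is already 0.00746 M).
Ksp ≈ (3s)^3 × (0.00746)^2
s = 3.45 x 10^-14 M
Check: 2s = 6.9 x 10^-14 ≪ 0.00746, so the approximation is valid.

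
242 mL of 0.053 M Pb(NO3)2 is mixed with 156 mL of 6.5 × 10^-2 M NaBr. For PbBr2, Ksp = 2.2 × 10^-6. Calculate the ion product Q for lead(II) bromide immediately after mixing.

Total volume = 242 + 156 = 398 mL.
[Pb^2+] = 5.3 x 10^-2 × (242/398) = 3.22 × 10^-2 M
[Br^-] = 6.5 × 10^-2 × (156/398) = 2.55 × 10^-2 M
PbBr2(s) ⇌ Pb^2+(aq) + 2 Br^-(aq), so Q = [Pb^2+][Br^-]^2
Q = (3.22 × 10^-2)(2.55 x 10^-2)^2 = 2.1 × 10^-5
Q > Ksp, so PbBr2 will precipitate.

Q ≈ 2.1 × 10^-5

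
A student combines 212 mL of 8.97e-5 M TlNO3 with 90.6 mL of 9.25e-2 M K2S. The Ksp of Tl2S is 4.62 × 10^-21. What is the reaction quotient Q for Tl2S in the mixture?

Q ≈ 1.09 x 10^-10

Total volume = 212 + 90.6 = 302.6 mL.
[Tl^+] = 8.97 × 10^-5 × (212/302.6) = 6.284 x 10^-5 M
[S^2-] = 9.25 × 10^-2 × (90.6/302.6) = 2.769 x 10^-2 M
Tl2S(s) <=> 2 Tl^+ + S^2-, so Q = [Tl^+]^2[S^2-]
Q = (6.284 x 10^-5)^2(2.769 × 10^-2) = 1.09 × 10^-10
Q > Ksp, so Tl2S will precipitate.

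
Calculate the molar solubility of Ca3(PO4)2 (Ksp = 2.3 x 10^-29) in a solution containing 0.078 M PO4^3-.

s = 5.2 x 10^-10 M

Ca3(PO4)2(s) ⇌ 3 Ca^2+(aq) + 2 PO4^3-(aq)
Ksp = [Ca^2+]^3[PO4^3-]^2
If s mol/L dissolves here, [Ca^2+] = 3s, [PO4^3-] = 0.078 + 2s ≈ 0.078 (common-ion effect: PO4^3- is already 0.078 M).
Ksp ≈ (3s)^3 × (0.078)^2
s = 5.2 × 10^-10 M
Check: 2s = 1.0 × 10^-9 ≪ 0.078, so the approximation is valid.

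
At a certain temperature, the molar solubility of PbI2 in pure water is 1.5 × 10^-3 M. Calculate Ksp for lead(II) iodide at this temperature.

Ksp ≈ 1.4e-8

PbI2(s) ⇌ Pb^2+ + 2 I^-
For each mole of PbI2 that dissolves: [Pb^2+] = s, [I^-] = 2s.
Ksp = [Pb^2+][I^-]^2
Ksp = s(2s)^2 = 4s^3
With s = 1.5 × 10^-3: Ksp = 1.4 × 10^-8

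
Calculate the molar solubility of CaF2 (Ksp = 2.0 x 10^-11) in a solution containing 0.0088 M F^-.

s = 2.6 × 10^-7 M

CaF2(s) ⇌ Ca^2+(aq) + 2 F^-(aq)
Ksp = [Ca^2+][F^-]^2
If s mol/L dissolves here, [Ca^2+] = s, [F^-] = 0.0088 + 2s ≈ 0.0088 (common-ion effect: F^- is already 0.0088 M).
Ksp ≈ s × (0.0088)^2
s = 2.6 × 10^-7 M
Check: 2s = 5.2 x 10^-7 ≪ 0.0088, so the approximation is valid.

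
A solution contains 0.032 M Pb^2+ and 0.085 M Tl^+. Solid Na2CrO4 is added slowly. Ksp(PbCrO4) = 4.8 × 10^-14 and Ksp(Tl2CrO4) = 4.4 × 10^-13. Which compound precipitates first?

Precipitation of each salt starts when its ion product equals its Ksp.
For PbCrO4: 4.8 × 10^-14 = 0.032 × [CrO4^2-]  ⇒  [CrO4^2-] = 1.5 × 10^-12 M.
For Tl2CrO4: 4.4 × 10^-13 = (0.085)^2 × [CrO4^2-]  ⇒  [CrO4^2-] = 6.1 × 10^-11 M.
The salt with the lower threshold [CrO4^2-] precipitates first: PbCrO4.

PbCrO4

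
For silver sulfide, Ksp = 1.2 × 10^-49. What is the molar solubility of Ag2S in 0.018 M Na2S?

Ag2S(s) <=> 2 Ag^+(aq) + S^2-(aq)
Ksp = [Ag^+]^2[S^2-]
If s mol/L dissolves here, [Ag^+] = 2s, [S^2-] = 0.018 + s ≈ 0.018 (common-ion effect: S^2- is already 0.018 M).
Ksp ≈ (2s)^2 × 0.018
s = 1.3 × 10^-24 M
Check: s = 1.3 × 10^-24 ≪ 0.018, so the approximation is valid.

1.3e-24 M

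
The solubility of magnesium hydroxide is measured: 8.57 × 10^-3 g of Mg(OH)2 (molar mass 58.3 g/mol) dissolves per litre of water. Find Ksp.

Ksp = 1.27 × 10^-11

Molar solubility s = (8.57 × 10^-3 g/L) / (58.3 g/mol) = 1.470 × 10^-4 M.
Mg(OH)2(s) <=> Mg^2+(aq) + 2 OH^-(aq)
For each mole of Mg(OH)2 that dissolves: [Mg^2+] = s, [OH^-] = 2s.
Ksp = [Mg^2+][OH^-]^2
Ksp = s(2s)^2 = 4s^3
Ksp = 4 × (1.470 × 10^-4)^3 = 1.27 × 10^-11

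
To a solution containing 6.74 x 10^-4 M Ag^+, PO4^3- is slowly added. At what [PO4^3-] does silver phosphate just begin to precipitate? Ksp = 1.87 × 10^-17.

Ag3PO4(s) ⇌ 3 Ag^+ + PO4^3-
Ksp = [Ag^+]^3[PO4^3-]
Precipitation begins when Q = Ksp. With [Ag^+] = 6.74 x 10^-4 M:
1.87 × 10^-17 = (6.74 x 10^-4)^3 × [PO4^3-]
[PO4^3-] = (1.87 × 10^-17 / 3.062 x 10^-10) = 6.11 x 10^-8 M

[PO4^3-] = 6.11 x 10^-8 M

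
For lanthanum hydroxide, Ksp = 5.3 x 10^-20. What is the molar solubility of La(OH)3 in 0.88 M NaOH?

s ≈ 7.8 × 10^-20 M

La(OH)3(s) <=> La^3+ + 3 OH^-
Ksp = [La^3+][OH^-]^3
Let s = moles of La(OH)3 that dissolve per litre. [La^3+] = s, [OH^-] = 0.88 + 3s ≈ 0.88 (Ksp is small, so little additional dissolves).
Ksp ≈ s × (0.88)^3
s = 7.8 x 10^-20 M
Check: 3s = 2.3 × 10^-19 ≪ 0.88, so the approximation is valid.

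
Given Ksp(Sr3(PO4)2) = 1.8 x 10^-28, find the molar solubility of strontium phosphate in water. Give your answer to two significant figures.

s ≈ 1.1e-6 M

Sr3(PO4)2(s) ⇌ 3 Sr^2+ + 2 PO4^3-
Ksp = [Sr^2+]^3[PO4^3-]^2
If s mol/L of Sr3(PO4)2 dissolves, [Sr^2+] = 3s and [PO4^3-] = 2s.
Ksp = (3s)^3(2s)^2 = 108s^5
s^5 = 1.8 x 10^-28 / 108, so s = 1.1 × 10^-6 M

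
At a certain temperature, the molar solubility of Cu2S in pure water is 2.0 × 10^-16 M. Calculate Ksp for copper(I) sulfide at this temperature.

Cu2S(s) <=> 2 Cu^+(aq) + S^2-(aq)
For each mole of Cu2S that dissolves: [Cu^+] = 2s, [S^2-] = s.
Ksp = [Cu^+]^2[S^2-]
Substituting: Ksp = (2s)^2s = 4s^3
With s = 2.0 × 10^-16: Ksp = 3.2 × 10^-47

3.2e-47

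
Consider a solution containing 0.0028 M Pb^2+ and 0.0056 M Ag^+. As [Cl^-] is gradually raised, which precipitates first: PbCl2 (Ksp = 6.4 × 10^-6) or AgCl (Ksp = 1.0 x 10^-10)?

AgCl

Each salt begins to precipitate when Q = Ksp, i.e. when [Cl^-] reaches its threshold.
For PbCl2: 6.4 × 10^-6 = 0.0028 × [Cl^-]^2  ⇒  [Cl^-] = 4.8 x 10^-2 M.
For AgCl: 1.0 x 10^-10 = 0.0056 × [Cl^-]  ⇒  [Cl^-] = 1.8 × 10^-8 M.
The salt with the lower threshold [Cl^-] precipitates first: AgCl.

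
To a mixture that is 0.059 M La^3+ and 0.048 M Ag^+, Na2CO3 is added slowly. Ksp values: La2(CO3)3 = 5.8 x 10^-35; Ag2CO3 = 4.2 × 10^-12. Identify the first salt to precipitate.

Precipitation of each salt starts when its ion product equals its Ksp.
For La2(CO3)3: 5.8 x 10^-35 = (0.059)^2 × [CO3^2-]^3  ⇒  [CO3^2-] = 2.6 × 10^-11 M.
For Ag2CO3: 4.2 × 10^-12 = (0.048)^2 × [CO3^2-]  ⇒  [CO3^2-] = 1.8 × 10^-9 M.
The salt with the lower threshold [CO3^2-] precipitates first: La2(CO3)3.

La2(CO3)3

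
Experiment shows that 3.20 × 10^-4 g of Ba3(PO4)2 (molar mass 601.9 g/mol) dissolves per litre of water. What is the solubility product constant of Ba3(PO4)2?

Molar solubility s = (3.20 × 10^-4 g/L) / (601.9 g/mol) = 5.316 × 10^-7 M.
Ba3(PO4)2(s) ⇌ 3 Ba^2+ + 2 PO4^3-
If s mol/L of Ba3(PO4)2 dissolves, [Ba^2+] = 3s and [PO4^3-] = 2s.
Ksp = [Ba^2+]^3[PO4^3-]^2
Substituting: Ksp = (3s)^3(2s)^2 = 108s^5
With s = 5.316 × 10^-7: Ksp = 4.59 x 10^-30

Ksp ≈ 4.59e-30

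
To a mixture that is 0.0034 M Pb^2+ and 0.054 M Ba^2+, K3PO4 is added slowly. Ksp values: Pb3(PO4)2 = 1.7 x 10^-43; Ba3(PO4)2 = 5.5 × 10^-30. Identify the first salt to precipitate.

Precipitation of each salt starts when its ion product equals its Ksp.
For Pb3(PO4)2: 1.7 x 10^-43 = (0.0034)^3 × [PO4^3-]^2  ⇒  [PO4^3-] = 2.1 × 10^-18 M.
For Ba3(PO4)2: 5.5 × 10^-30 = (0.054)^3 × [PO4^3-]^2  ⇒  [PO4^3-] = 1.9 x 10^-13 M.
The salt with the lower threshold [PO4^3-] precipitates first: Pb3(PO4)2.

Pb3(PO4)2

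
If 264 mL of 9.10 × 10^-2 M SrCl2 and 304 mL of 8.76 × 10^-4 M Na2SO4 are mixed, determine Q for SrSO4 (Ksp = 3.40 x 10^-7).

Total volume = 264 + 304 = 568 mL.
[Sr^2+] = 9.10 × 10^-2 × (264/568) = 4.230 × 10^-2 M
[SO4^2-] = 8.76 × 10^-4 × (304/568) = 4.688 × 10^-4 M
SrSO4(s) ⇌ Sr^2+ + SO4^2-, so Q = [Sr^2+][SO4^2-]
Q = (4.230 × 10^-2)(4.688 x 10^-4) = 1.98 × 10^-5
Q > Ksp, so SrSO4 will precipitate.

Q = 1.98 × 10^-5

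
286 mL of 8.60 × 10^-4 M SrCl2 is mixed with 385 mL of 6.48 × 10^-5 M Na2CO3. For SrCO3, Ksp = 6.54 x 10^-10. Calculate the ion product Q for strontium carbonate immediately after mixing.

Q = 1.36 × 10^-8

Total volume = 286 + 385 = 671 mL.
[Sr^2+] = 8.60 x 10^-4 × (286/671) = 3.666 × 10^-4 M
[CO3^2-] = 6.48 × 10^-5 × (385/671) = 3.718 x 10^-5 M
SrCO3(s) ⇌ Sr^2+ + CO3^2-, so Q = [Sr^2+][CO3^2-]
Q = (3.666 × 10^-4)(3.718 × 10^-5) = 1.36 × 10^-8
Q > Ksp, so SrCO3 will precipitate.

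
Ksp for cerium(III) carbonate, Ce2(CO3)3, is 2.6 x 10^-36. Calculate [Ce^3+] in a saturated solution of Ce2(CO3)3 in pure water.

Ce2(CO3)3(s) <=> 2 Ce^3+ + 3 CO3^2-
Ksp = [Ce^3+]^2[CO3^2-]^3
With molar solubility s: [Ce^3+] = 2s, [CO3^2-] = 3s.
So Ksp = (2s)^2 × (3s)^3 = 108s^5
Solving, s = (2.6 x 10^-36/108)^(1/5) = 2.99 × 10^-8 M
[Ce^3+] = 2s = 6.0 × 10^-8 M

[Ce^3+] ≈ 6.0 x 10^-8 M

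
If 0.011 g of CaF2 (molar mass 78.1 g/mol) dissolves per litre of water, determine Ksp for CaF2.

Molar solubility s = (1.1 x 10^-2 g/L) / (78.1 g/mol) = 1.41 x 10^-4 M.
CaF2(s) ⇌ Ca^2+(aq) + 2 F^-(aq)
For each mole of CaF2 that dissolves: [Ca^2+] = s, [F^-] = 2s.
Ksp = [Ca^2+][F^-]^2
Substituting: Ksp = s(2s)^2 = 4s^3
Ksp = 4 × (1.41 × 10^-4)^3 = 1.1 x 10^-11

Ksp ≈ 1.1 × 10^-11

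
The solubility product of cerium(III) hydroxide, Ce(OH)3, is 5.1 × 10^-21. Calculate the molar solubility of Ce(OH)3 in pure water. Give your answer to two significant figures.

3.7e-6 M

Ce(OH)3(s) <=> Ce^3+ + 3 OH^-
Ksp = [Ce^3+][OH^-]^3
If s mol/L of Ce(OH)3 dissolves, [Ce^3+] = s and [OH^-] = 3s.
So Ksp = s × (3s)^3 = 27s^4
s = (5.1 × 10^-21 / 27)^(1/4) = 3.7 × 10^-6 M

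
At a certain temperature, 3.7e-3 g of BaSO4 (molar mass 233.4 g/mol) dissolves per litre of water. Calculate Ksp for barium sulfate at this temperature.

Molar solubility s = (3.7 × 10^-3 g/L) / (233.4 g/mol) = 1.59 × 10^-5 M.
BaSO4(s) <=> Ba^2+(aq) + SO4^2-(aq)
With molar solubility s: [Ba^2+] = s, [SO4^2-] = s.
Ksp = [Ba^2+][SO4^2-]
Ksp = s^2
Ksp = (1.59 × 10^-5)^2 = 2.5 × 10^-10

Ksp = 2.5 x 10^-10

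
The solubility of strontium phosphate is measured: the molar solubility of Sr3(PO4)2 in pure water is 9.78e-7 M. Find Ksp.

Sr3(PO4)2(s) <=> 3 Sr^2+ + 2 PO4^3-
With molar solubility s: [Sr^2+] = 3s, [PO4^3-] = 2s.
Ksp = [Sr^2+]^3[PO4^3-]^2
Substituting: Ksp = (3s)^3(2s)^2 = 108s^5
With s = 9.78 x 10^-7: Ksp = 9.66 x 10^-29

9.66 × 10^-29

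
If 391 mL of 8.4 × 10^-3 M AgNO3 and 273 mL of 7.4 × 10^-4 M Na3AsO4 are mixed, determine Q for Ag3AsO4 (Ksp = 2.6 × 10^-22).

Total volume = 391 + 273 = 664 mL.
[Ag^+] = 8.4 × 10^-3 × (391/664) = 4.95 × 10^-3 M
[AsO4^3-] = 7.4 × 10^-4 × (273/664) = 3.04 x 10^-4 M
Ag3AsO4(s) <=> 3 Ag^+ + AsO4^3-, so Q = [Ag^+]^3[AsO4^3-]
Q = (4.95 × 10^-3)^3(3.04 x 10^-4) = 3.7 × 10^-11
Q > Ksp, so Ag3AsO4 will precipitate.

3.7e-11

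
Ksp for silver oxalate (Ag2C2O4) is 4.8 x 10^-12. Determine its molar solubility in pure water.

Ag2C2O4(s) <=> 2 Ag^+(aq) + C2O4^2-(aq)
Ksp = [Ag^+]^2[C2O4^2-]
Let s = molar solubility. Then [Ag^+] = 2s and [C2O4^2-] = s.
So Ksp = (2s)^2 × s = 4s^3
s^3 = 4.8 x 10^-12 / 4, so s = 1.1 x 10^-4 M

s ≈ 1.1 × 10^-4 M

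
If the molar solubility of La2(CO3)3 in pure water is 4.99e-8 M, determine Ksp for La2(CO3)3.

Ksp ≈ 3.34 × 10^-35

La2(CO3)3(s) ⇌ 2 La^3+(aq) + 3 CO3^2-(aq)
If s mol/L of La2(CO3)3 dissolves, [La^3+] = 2s and [CO3^2-] = 3s.
Ksp = [La^3+]^2[CO3^2-]^3
So Ksp = (2s)^2 × (3s)^3 = 108s^5
With s = 4.99 x 10^-8: Ksp = 3.34 × 10^-35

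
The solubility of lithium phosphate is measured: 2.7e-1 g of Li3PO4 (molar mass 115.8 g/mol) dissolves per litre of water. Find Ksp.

Molar solubility s = (2.7 × 10^-1 g/L) / (115.8 g/mol) = 2.33 × 10^-3 M.
Li3PO4(s) ⇌ 3 Li^+(aq) + PO4^3-(aq)
Let s = molar solubility. Then [Li^+] = 3s and [PO4^3-] = s.
Ksp = [Li^+]^3[PO4^3-]
Substituting: Ksp = (3s)^3s = 27s^4
Ksp = 27 × (2.33 × 10^-3)^4 = 8.0 × 10^-10

8.0e-10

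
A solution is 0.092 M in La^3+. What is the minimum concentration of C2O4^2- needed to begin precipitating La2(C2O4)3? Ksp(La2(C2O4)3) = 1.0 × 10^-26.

La2(C2O4)3(s) ⇌ 2 La^3+(aq) + 3 C2O4^2-(aq)
Ksp = [La^3+]^2[C2O4^2-]^3
Precipitation begins when Q = Ksp. With [La^3+] = 0.092 M:
1.0 × 10^-26 = (0.092)^2 × [C2O4^2-]^3
[C2O4^2-] = (1.0 × 10^-26 / 8.46 × 10^-3)^(1/3) = 1.1 x 10^-8 M

[C2O4^2-] ≈ 1.1e-8 M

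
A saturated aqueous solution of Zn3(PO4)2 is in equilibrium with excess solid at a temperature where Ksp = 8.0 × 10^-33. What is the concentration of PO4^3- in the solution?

Zn3(PO4)2(s) <=> 3 Zn^2+(aq) + 2 PO4^3-(aq)
Ksp = [Zn^2+]^3[PO4^3-]^2
For each mole of Zn3(PO4)2 that dissolves: [Zn^2+] = 3s, [PO4^3-] = 2s.
Ksp = (3s)^3(2s)^2 = 108s^5
s = (8.0 × 10^-33 / 108)^(1/5) = 1.49 × 10^-7 M
[PO4^3-] = 2s = 3.0 × 10^-7 M

[PO4^3-] ≈ 3.0e-7 M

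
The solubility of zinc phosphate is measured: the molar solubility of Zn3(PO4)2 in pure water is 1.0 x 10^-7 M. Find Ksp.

Ksp = 1.1 × 10^-33

Zn3(PO4)2(s) ⇌ 3 Zn^2+ + 2 PO4^3-
With molar solubility s: [Zn^2+] = 3s, [PO4^3-] = 2s.
Ksp = [Zn^2+]^3[PO4^3-]^2
Substituting: Ksp = (3s)^3(2s)^2 = 108s^5
With s = 1.0 × 10^-7: Ksp = 1.1 x 10^-33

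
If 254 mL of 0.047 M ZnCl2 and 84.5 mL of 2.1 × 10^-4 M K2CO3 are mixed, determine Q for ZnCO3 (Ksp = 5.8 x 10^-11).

Total volume = 254 + 84.5 = 338.5 mL.
[Zn^2+] = 4.7 × 10^-2 × (254/338.5) = 3.53 × 10^-2 M
[CO3^2-] = 2.1 × 10^-4 × (84.5/338.5) = 5.24 × 10^-5 M
ZnCO3(s) <=> Zn^2+(aq) + CO3^2-(aq), so Q = [Zn^2+][CO3^2-]
Q = (3.53 × 10^-2)(5.24 × 10^-5) = 1.8 × 10^-6
Q > Ksp, so ZnCO3 will precipitate.

Q = 1.8e-6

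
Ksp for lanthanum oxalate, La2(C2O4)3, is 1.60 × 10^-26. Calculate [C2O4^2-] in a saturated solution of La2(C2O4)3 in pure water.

La2(C2O4)3(s) ⇌ 2 La^3+ + 3 C2O4^2-
Ksp = [La^3+]^2[C2O4^2-]^3
Let s = molar solubility. Then [La^3+] = 2s and [C2O4^2-] = 3s.
So Ksp = (2s)^2 × (3s)^3 = 108s^5
Solving, s = (1.60 × 10^-26/108)^(1/5) = 2.717 × 10^-6 M
[C2O4^2-] = 3s = 8.15 × 10^-6 M

8.15 × 10^-6 M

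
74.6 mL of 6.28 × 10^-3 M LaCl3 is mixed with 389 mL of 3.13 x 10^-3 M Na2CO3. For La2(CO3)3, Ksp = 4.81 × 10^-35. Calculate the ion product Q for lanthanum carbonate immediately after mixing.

1.85e-14

Total volume = 74.6 + 389 = 463.6 mL.
[La^3+] = 6.28 × 10^-3 × (74.6/463.6) = 1.011 × 10^-3 M
[CO3^2-] = 3.13 x 10^-3 × (389/463.6) = 2.626 × 10^-3 M
La2(CO3)3(s) ⇌ 2 La^3+(aq) + 3 CO3^2-(aq), so Q = [La^3+]^2[CO3^2-]^3
Q = (1.011 x 10^-3)^2(2.626 x 10^-3)^3 = 1.85 × 10^-14
Q > Ksp, so La2(CO3)3 will precipitate.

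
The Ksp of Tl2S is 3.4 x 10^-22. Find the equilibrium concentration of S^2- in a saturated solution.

Tl2S(s) ⇌ 2 Tl^+ + S^2-
Ksp = [Tl^+]^2[S^2-]
With molar solubility s: [Tl^+] = 2s, [S^2-] = s.
Ksp = (2s)^2s = 4s^3
Solving, s = (3.4 x 10^-22/4)^(1/3) = 4.40 × 10^-8 M
[S^2-] = s = 4.4 × 10^-8 M

[S^2-] = 4.4 × 10^-8 M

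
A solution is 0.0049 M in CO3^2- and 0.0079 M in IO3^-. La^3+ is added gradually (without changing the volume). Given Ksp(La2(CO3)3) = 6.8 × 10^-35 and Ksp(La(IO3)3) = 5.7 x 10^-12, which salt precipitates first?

Precipitation of each salt starts when its ion product equals its Ksp.
For La2(CO3)3: 6.8 × 10^-35 = (0.0049)^3 × [La^3+]^2  ⇒  [La^3+] = 2.4 × 10^-14 M.
For La(IO3)3: 5.7 x 10^-12 = (0.0079)^3 × [La^3+]  ⇒  [La^3+] = 1.2 × 10^-5 M.
The salt with the lower threshold [La^3+] precipitates first: La2(CO3)3.

La2(CO3)3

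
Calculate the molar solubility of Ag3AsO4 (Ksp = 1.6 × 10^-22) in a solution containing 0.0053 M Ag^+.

s ≈ 1.1 × 10^-15 M

Ag3AsO4(s) ⇌ 3 Ag^+ + AsO4^3-
Ksp = [Ag^+]^3[AsO4^3-]
If s mol/L dissolves here, [Ag^+] = 0.0053 + 3s ≈ 0.0053, [AsO4^3-] = s (since the Ag^+ already present dominates).
Ksp ≈ (0.0053)^3 × s
s = 1.1 × 10^-15 M
Check: 3s = 3.2 × 10^-15 ≪ 0.0053, so the approximation is valid.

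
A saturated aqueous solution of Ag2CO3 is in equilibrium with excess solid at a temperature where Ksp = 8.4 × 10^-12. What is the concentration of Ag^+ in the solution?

Ag2CO3(s) <=> 2 Ag^+(aq) + CO3^2-(aq)
Ksp = [Ag^+]^2[CO3^2-]
For each mole of Ag2CO3 that dissolves: [Ag^+] = 2s, [CO3^2-] = s.
So Ksp = (2s)^2 × s = 4s^3
Solving, s = (8.4 × 10^-12/4)^(1/3) = 1.28 × 10^-4 M
[Ag^+] = 2s = 2.6 x 10^-4 M

[Ag^+] = 2.6 × 10^-4 M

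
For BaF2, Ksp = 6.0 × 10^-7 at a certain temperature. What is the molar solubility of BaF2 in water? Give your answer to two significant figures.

5.3 × 10^-3 M

BaF2(s) ⇌ Ba^2+(aq) + 2 F^-(aq)
Ksp = [Ba^2+][F^-]^2
Let s = molar solubility. Then [Ba^2+] = s and [F^-] = 2s.
Ksp = s(2s)^2 = 4s^3
s^3 = 6.0 × 10^-7 / 4, so s = 5.3 × 10^-3 M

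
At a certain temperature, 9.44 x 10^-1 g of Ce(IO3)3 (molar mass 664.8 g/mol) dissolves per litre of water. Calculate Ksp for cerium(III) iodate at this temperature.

Ksp ≈ 1.10e-10

Molar solubility s = (9.44 x 10^-1 g/L) / (664.8 g/mol) = 1.420 x 10^-3 M.
Ce(IO3)3(s) <=> Ce^3+ + 3 IO3^-
Let s = molar solubility. Then [Ce^3+] = s and [IO3^-] = 3s.
Ksp = [Ce^3+][IO3^-]^3
So Ksp = s × (3s)^3 = 27s^4
With s = 1.420 x 10^-3: Ksp = 1.10 × 10^-10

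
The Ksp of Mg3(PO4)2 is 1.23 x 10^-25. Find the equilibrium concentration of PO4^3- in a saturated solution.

8.17 × 10^-6 M

Mg3(PO4)2(s) ⇌ 3 Mg^2+(aq) + 2 PO4^3-(aq)
Ksp = [Mg^2+]^3[PO4^3-]^2
With molar solubility s: [Mg^2+] = 3s, [PO4^3-] = 2s.
Ksp = (3s)^3(2s)^2 = 108s^5
Solving, s = (1.23 x 10^-25/108)^(1/5) = 4.086 × 10^-6 M
[PO4^3-] = 2s = 8.17 x 10^-6 M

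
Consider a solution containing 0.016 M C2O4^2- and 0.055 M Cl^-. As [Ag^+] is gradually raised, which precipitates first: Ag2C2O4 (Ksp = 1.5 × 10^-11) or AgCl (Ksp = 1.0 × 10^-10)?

Each salt begins to precipitate when Q = Ksp, i.e. when [Ag^+] reaches its threshold.
For Ag2C2O4: 1.5 × 10^-11 = 0.016 × [Ag^+]^2  ⇒  [Ag^+] = 3.1 x 10^-5 M.
For AgCl: 1.0 × 10^-10 = 0.055 × [Ag^+]  ⇒  [Ag^+] = 1.8 x 10^-9 M.
The salt with the lower threshold [Ag^+] precipitates first: AgCl.

AgCl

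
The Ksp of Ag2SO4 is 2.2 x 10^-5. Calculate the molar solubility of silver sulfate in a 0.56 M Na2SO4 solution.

s ≈ 3.1 × 10^-3 M

Ag2SO4(s) ⇌ 2 Ag^+ + SO4^2-
Ksp = [Ag^+]^2[SO4^2-]
Let s = moles of Ag2SO4 that dissolve per litre. [Ag^+] = 2s, [SO4^2-] = 0.56 + s ≈ 0.56 (common-ion effect: SO4^2- is already 0.56 M).
Ksp ≈ (2s)^2 × 0.56
s = 3.1 × 10^-3 M
Check: s = 3.1 × 10^-3 ≪ 0.56, so the approximation is valid.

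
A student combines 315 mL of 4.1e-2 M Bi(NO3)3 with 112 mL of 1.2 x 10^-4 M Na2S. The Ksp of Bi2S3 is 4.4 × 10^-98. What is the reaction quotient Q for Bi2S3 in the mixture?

2.9 x 10^-17

Total volume = 315 + 112 = 427 mL.
[Bi^3+] = 4.1 x 10^-2 × (315/427) = 3.02 x 10^-2 M
[S^2-] = 1.2 × 10^-4 × (112/427) = 3.15 x 10^-5 M
Bi2S3(s) ⇌ 2 Bi^3+ + 3 S^2-, so Q = [Bi^3+]^2[S^2-]^3
Q = (3.02 × 10^-2)^2(3.15 × 10^-5)^3 = 2.9 x 10^-17
Q > Ksp, so Bi2S3 will precipitate.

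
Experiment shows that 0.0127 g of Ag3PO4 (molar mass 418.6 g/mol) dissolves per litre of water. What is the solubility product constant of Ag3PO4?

Molar solubility s = (1.27 × 10^-2 g/L) / (418.6 g/mol) = 3.034 × 10^-5 M.
Ag3PO4(s) ⇌ 3 Ag^+ + PO4^3-
If s mol/L of Ag3PO4 dissolves, [Ag^+] = 3s and [PO4^3-] = s.
Ksp = [Ag^+]^3[PO4^3-]
Substituting: Ksp = (3s)^3s = 27s^4
With s = 3.034 × 10^-5: Ksp = 2.29 × 10^-17

Ksp ≈ 2.29 × 10^-17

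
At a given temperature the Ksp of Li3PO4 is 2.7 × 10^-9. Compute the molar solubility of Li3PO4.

Li3PO4(s) ⇌ 3 Li^+(aq) + PO4^3-(aq)
Ksp = [Li^+]^3[PO4^3-]
If s mol/L of Li3PO4 dissolves, [Li^+] = 3s and [PO4^3-] = s.
So Ksp = (3s)^3 × s = 27s^4
Solving, s = (2.7 × 10^-9/27)^(1/4) = 3.2 × 10^-3 M

s = 3.2 × 10^-3 M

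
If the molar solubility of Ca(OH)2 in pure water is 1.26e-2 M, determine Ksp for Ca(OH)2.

Ksp ≈ 8.00e-6

Ca(OH)2(s) <=> Ca^2+ + 2 OH^-
For each mole of Ca(OH)2 that dissolves: [Ca^2+] = s, [OH^-] = 2s.
Ksp = [Ca^2+][OH^-]^2
Ksp = s(2s)^2 = 4s^3
With s = 1.26 × 10^-2: Ksp = 8.00 × 10^-6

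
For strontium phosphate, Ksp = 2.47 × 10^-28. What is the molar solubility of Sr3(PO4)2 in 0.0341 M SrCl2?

Sr3(PO4)2(s) ⇌ 3 Sr^2+(aq) + 2 PO4^3-(aq)
Ksp = [Sr^2+]^3[PO4^3-]^2
Let s = moles of Sr3(PO4)2 that dissolve per litre. [Sr^2+] = 0.0341 + 3s ≈ 0.0341, [PO4^3-] = 2s (common-ion effect: Sr^2+ is already 0.0341 M).
Ksp ≈ (0.0341)^3 × (2s)^2
s = 1.25 × 10^-12 M
Check: 3s = 3.7 × 10^-12 ≪ 0.0341, so the approximation is valid.

1.25e-12 M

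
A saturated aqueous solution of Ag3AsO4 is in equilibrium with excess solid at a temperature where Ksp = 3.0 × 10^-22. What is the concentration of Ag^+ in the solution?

[Ag^+] ≈ 5.5e-6 M

Ag3AsO4(s) ⇌ 3 Ag^+(aq) + AsO4^3-(aq)
Ksp = [Ag^+]^3[AsO4^3-]
If s mol/L of Ag3AsO4 dissolves, [Ag^+] = 3s and [AsO4^3-] = s.
Substituting: Ksp = (3s)^3s = 27s^4
s = (3.0 × 10^-22 / 27)^(1/4) = 1.83 x 10^-6 M
[Ag^+] = 3s = 5.5 x 10^-6 M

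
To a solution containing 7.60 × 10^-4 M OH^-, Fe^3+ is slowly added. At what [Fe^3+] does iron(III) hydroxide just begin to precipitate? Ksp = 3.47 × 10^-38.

[Fe^3+] ≈ 7.90e-29 M

Fe(OH)3(s) ⇌ Fe^3+ + 3 OH^-
Ksp = [Fe^3+][OH^-]^3
Precipitation begins when Q = Ksp. With [OH^-] = 7.60 × 10^-4 M:
3.47 × 10^-38 = (7.60 × 10^-4)^3 × [Fe^3+]
[Fe^3+] = (3.47 × 10^-38 / 4.390 × 10^-10) = 7.90 × 10^-29 M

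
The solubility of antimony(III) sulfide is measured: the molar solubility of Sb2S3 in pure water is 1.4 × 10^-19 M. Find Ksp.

Ksp ≈ 5.8 x 10^-93

Sb2S3(s) ⇌ 2 Sb^3+(aq) + 3 S^2-(aq)
With molar solubility s: [Sb^3+] = 2s, [S^2-] = 3s.
Ksp = [Sb^3+]^2[S^2-]^3
Ksp = (2s)^2(3s)^3 = 108s^5
With s = 1.4 × 10^-19: Ksp = 5.8 x 10^-93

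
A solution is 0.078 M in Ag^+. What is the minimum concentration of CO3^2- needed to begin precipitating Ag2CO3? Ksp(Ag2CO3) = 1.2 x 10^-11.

Ag2CO3(s) <=> 2 Ag^+(aq) + CO3^2-(aq)
Ksp = [Ag^+]^2[CO3^2-]
Precipitation begins when Q = Ksp. With [Ag^+] = 0.078 M:
1.2 x 10^-11 = (0.078)^2 × [CO3^2-]
[CO3^2-] = (1.2 x 10^-11 / 6.08 x 10^-3) = 2.0 × 10^-9 M

[CO3^2-] = 2.0e-9 M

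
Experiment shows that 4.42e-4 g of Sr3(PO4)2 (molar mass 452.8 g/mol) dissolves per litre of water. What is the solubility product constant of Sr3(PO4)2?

Molar solubility s = (4.42 x 10^-4 g/L) / (452.8 g/mol) = 9.761 × 10^-7 M.
Sr3(PO4)2(s) <=> 3 Sr^2+ + 2 PO4^3-
If s mol/L of Sr3(PO4)2 dissolves, [Sr^2+] = 3s and [PO4^3-] = 2s.
Ksp = [Sr^2+]^3[PO4^3-]^2
So Ksp = (3s)^3 × (2s)^2 = 108s^5
Ksp = 108 × (9.761 × 10^-7)^5 = 9.57 × 10^-29

9.57 × 10^-29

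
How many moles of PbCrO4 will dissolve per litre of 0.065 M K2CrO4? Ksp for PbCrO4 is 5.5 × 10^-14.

8.5 x 10^-13 M

PbCrO4(s) ⇌ Pb^2+ + CrO4^2-
Ksp = [Pb^2+][CrO4^2-]
Let s be the molar solubility in this solution. [Pb^2+] = s, [CrO4^2-] = 0.065 + s ≈ 0.065 (since CrO4^2- from K2CrO4 dominates).
Ksp ≈ s × 0.065
s = 8.5 × 10^-13 M
Check: s = 8.5 × 10^-13 ≪ 0.065, so the approximation is valid.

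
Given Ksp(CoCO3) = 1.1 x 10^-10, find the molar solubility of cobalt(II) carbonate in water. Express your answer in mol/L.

CoCO3(s) ⇌ Co^2+(aq) + CO3^2-(aq)
Ksp = [Co^2+][CO3^2-]
For each mole of CoCO3 that dissolves: [Co^2+] = s, [CO3^2-] = s.
Ksp = s × s = s^2
s = (1.1 x 10^-10)^(1/2) = 1.0 × 10^-5 M

s = 1.0e-5 M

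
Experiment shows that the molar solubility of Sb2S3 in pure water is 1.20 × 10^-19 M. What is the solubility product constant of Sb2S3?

Ksp ≈ 2.69 × 10^-93

Sb2S3(s) ⇌ 2 Sb^3+(aq) + 3 S^2-(aq)
Let s = molar solubility. Then [Sb^3+] = 2s and [S^2-] = 3s.
Ksp = [Sb^3+]^2[S^2-]^3
Substituting: Ksp = (2s)^2(3s)^3 = 108s^5
Ksp = 108 × (1.20 × 10^-19)^5 = 2.69 × 10^-93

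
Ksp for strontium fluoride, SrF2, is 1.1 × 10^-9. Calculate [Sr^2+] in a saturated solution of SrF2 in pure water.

[Sr^2+] ≈ 6.5 × 10^-4 M

SrF2(s) ⇌ Sr^2+(aq) + 2 F^-(aq)
Ksp = [Sr^2+][F^-]^2
For each mole of SrF2 that dissolves: [Sr^2+] = s, [F^-] = 2s.
So Ksp = s × (2s)^2 = 4s^3
Solving, s = (1.1 × 10^-9/4)^(1/3) = 6.50 x 10^-4 M
[Sr^2+] = s = 6.5 × 10^-4 M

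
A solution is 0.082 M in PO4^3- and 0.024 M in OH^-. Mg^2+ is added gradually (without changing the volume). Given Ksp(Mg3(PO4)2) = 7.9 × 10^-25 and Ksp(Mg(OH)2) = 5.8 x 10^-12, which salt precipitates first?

Precipitation of each salt starts when its ion product equals its Ksp.
For Mg3(PO4)2: 7.9 × 10^-25 = (0.082)^2 × [Mg^2+]^3  ⇒  [Mg^2+] = 4.9 × 10^-8 M.
For Mg(OH)2: 5.8 x 10^-12 = (0.024)^2 × [Mg^2+]  ⇒  [Mg^2+] = 1.0 × 10^-8 M.
The salt with the lower threshold [Mg^2+] precipitates first: Mg(OH)2.

Mg(OH)2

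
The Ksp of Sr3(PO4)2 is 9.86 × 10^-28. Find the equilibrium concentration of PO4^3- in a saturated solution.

Sr3(PO4)2(s) ⇌ 3 Sr^2+ + 2 PO4^3-
Ksp = [Sr^2+]^3[PO4^3-]^2
If s mol/L of Sr3(PO4)2 dissolves, [Sr^2+] = 3s and [PO4^3-] = 2s.
So Ksp = (3s)^3 × (2s)^2 = 108s^5
Solving, s = (9.86 × 10^-28/108)^(1/5) = 1.556 × 10^-6 M
[PO4^3-] = 2s = 3.11 × 10^-6 M

3.11e-6 M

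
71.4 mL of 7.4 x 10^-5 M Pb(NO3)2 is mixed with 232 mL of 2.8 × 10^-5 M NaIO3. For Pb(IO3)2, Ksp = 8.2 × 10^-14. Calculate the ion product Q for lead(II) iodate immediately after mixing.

Q ≈ 8.0 × 10^-15

Total volume = 71.4 + 232 = 303.4 mL.
[Pb^2+] = 7.4 × 10^-5 × (71.4/303.4) = 1.74 x 10^-5 M
[IO3^-] = 2.8 × 10^-5 × (232/303.4) = 2.14 x 10^-5 M
Pb(IO3)2(s) ⇌ Pb^2+ + 2 IO3^-, so Q = [Pb^2+][IO3^-]^2
Q = (1.74 x 10^-5)(2.14 x 10^-5)^2 = 8.0 x 10^-15
Q < Ksp, so no precipitate of Pb(IO3)2 forms.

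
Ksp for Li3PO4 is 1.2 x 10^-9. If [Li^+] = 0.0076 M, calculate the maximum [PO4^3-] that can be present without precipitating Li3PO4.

Li3PO4(s) <=> 3 Li^+(aq) + PO4^3-(aq)
Ksp = [Li^+]^3[PO4^3-]
Precipitation begins when Q = Ksp. With [Li^+] = 0.0076 M:
1.2 x 10^-9 = (0.0076)^3 × [PO4^3-]
[PO4^3-] = (1.2 x 10^-9 / 4.39 × 10^-7) = 2.7 x 10^-3 M

2.7 x 10^-3 M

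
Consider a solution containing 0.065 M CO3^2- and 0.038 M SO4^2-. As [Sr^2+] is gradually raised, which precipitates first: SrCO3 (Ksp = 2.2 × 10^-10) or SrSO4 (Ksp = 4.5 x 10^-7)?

SrCO3

Precipitation of each salt starts when its ion product equals its Ksp.
For SrCO3: 2.2 × 10^-10 = 0.065 × [Sr^2+]  ⇒  [Sr^2+] = 3.4 × 10^-9 M.
For SrSO4: 4.5 x 10^-7 = 0.038 × [Sr^2+]  ⇒  [Sr^2+] = 1.2 × 10^-5 M.
The salt with the lower threshold [Sr^2+] precipitates first: SrCO3.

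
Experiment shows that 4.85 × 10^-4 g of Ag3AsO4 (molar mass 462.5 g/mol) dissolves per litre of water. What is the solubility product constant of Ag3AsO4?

Ksp ≈ 3.27 x 10^-23

Molar solubility s = (4.85 × 10^-4 g/L) / (462.5 g/mol) = 1.049 × 10^-6 M.
Ag3AsO4(s) ⇌ 3 Ag^+ + AsO4^3-
If s mol/L of Ag3AsO4 dissolves, [Ag^+] = 3s and [AsO4^3-] = s.
Ksp = [Ag^+]^3[AsO4^3-]
Substituting: Ksp = (3s)^3s = 27s^4
With s = 1.049 × 10^-6: Ksp = 3.27 x 10^-23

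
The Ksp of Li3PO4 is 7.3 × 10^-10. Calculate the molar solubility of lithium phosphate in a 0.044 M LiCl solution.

s ≈ 8.6 × 10^-6 M

Li3PO4(s) <=> 3 Li^+ + PO4^3-
Ksp = [Li^+]^3[PO4^3-]
Let s = moles of Li3PO4 that dissolve per litre. [Li^+] = 0.044 + 3s ≈ 0.044, [PO4^3-] = s (common-ion effect: Li^+ is already 0.044 M).
Ksp ≈ (0.044)^3 × s
s = 8.6 × 10^-6 M
Check: 3s = 2.6 × 10^-5 ≪ 0.044, so the approximation is valid.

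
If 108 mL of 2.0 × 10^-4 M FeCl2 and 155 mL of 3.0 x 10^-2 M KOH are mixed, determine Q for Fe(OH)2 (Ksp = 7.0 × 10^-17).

Total volume = 108 + 155 = 263 mL.
[Fe^2+] = 2.0 x 10^-4 × (108/263) = 8.21 × 10^-5 M
[OH^-] = 3.0 × 10^-2 × (155/263) = 1.77 × 10^-2 M
Fe(OH)2(s) <=> Fe^2+ + 2 OH^-, so Q = [Fe^2+][OH^-]^2
Q = (8.21 x 10^-5)(1.77 × 10^-2)^2 = 2.6 × 10^-8
Q > Ksp, so Fe(OH)2 will precipitate.

Q = 2.6e-8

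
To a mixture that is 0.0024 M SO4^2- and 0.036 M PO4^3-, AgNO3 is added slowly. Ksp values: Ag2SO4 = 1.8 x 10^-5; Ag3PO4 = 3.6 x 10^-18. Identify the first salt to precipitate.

Ag3PO4

Each salt begins to precipitate when Q = Ksp, i.e. when [Ag^+] reaches its threshold.
For Ag2SO4: 1.8 x 10^-5 = 0.0024 × [Ag^+]^2  ⇒  [Ag^+] = 8.7 x 10^-2 M.
For Ag3PO4: 3.6 x 10^-18 = 0.036 × [Ag^+]^3  ⇒  [Ag^+] = 4.6 x 10^-6 M.
The salt with the lower threshold [Ag^+] precipitates first: Ag3PO4.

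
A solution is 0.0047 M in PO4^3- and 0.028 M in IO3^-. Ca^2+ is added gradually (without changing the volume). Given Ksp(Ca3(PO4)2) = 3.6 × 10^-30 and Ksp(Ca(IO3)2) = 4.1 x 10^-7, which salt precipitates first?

Each salt begins to precipitate when Q = Ksp, i.e. when [Ca^2+] reaches its threshold.
For Ca3(PO4)2: 3.6 × 10^-30 = (0.0047)^2 × [Ca^2+]^3  ⇒  [Ca^2+] = 5.5 x 10^-9 M.
For Ca(IO3)2: 4.1 x 10^-7 = (0.028)^2 × [Ca^2+]  ⇒  [Ca^2+] = 5.2 × 10^-4 M.
The salt with the lower threshold [Ca^2+] precipitates first: Ca3(PO4)2.

Ca3(PO4)2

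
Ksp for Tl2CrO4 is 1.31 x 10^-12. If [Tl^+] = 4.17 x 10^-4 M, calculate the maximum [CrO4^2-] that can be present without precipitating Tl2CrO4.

7.53 x 10^-6 M

Tl2CrO4(s) ⇌ 2 Tl^+(aq) + CrO4^2-(aq)
Ksp = [Tl^+]^2[CrO4^2-]
Precipitation begins when Q = Ksp. With [Tl^+] = 4.17 x 10^-4 M:
1.31 x 10^-12 = (4.17 x 10^-4)^2 × [CrO4^2-]
[CrO4^2-] = (1.31 x 10^-12 / 1.739 x 10^-7) = 7.53 × 10^-6 M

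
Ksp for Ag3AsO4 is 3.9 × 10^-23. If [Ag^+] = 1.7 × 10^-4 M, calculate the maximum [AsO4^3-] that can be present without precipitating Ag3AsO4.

Ag3AsO4(s) ⇌ 3 Ag^+(aq) + AsO4^3-(aq)
Ksp = [Ag^+]^3[AsO4^3-]
Precipitation begins when Q = Ksp. With [Ag^+] = 1.7 × 10^-4 M:
3.9 × 10^-23 = (1.7 × 10^-4)^3 × [AsO4^3-]
[AsO4^3-] = (3.9 × 10^-23 / 4.91 × 10^-12) = 7.9 × 10^-12 M

[AsO4^3-] = 7.9 × 10^-12 M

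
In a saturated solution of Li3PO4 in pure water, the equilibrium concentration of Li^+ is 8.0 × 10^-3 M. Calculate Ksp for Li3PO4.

Ksp = 1.4 × 10^-9

Li3PO4(s) ⇌ 3 Li^+(aq) + PO4^3-(aq)
Stoichiometry gives [PO4^3-] = (1/3)[Li^+] = 2.67 × 10^-3 M.
Ksp = [Li^+]^3[PO4^3-]
Ksp = (8.0 × 10^-3)^3 × 2.67 × 10^-3 = 1.4 × 10^-9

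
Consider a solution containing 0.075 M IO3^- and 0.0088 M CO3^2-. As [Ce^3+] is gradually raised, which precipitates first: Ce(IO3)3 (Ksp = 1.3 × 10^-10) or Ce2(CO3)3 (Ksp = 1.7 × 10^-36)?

Each salt begins to precipitate when Q = Ksp, i.e. when [Ce^3+] reaches its threshold.
For Ce(IO3)3: 1.3 × 10^-10 = (0.075)^3 × [Ce^3+]  ⇒  [Ce^3+] = 3.1 × 10^-7 M.
For Ce2(CO3)3: 1.7 × 10^-36 = (0.0088)^3 × [Ce^3+]^2  ⇒  [Ce^3+] = 1.6 x 10^-15 M.
The salt with the lower threshold [Ce^3+] precipitates first: Ce2(CO3)3.

Ce2(CO3)3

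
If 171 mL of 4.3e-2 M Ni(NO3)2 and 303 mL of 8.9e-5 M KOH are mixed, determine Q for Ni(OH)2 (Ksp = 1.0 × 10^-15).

Total volume = 171 + 303 = 474 mL.
[Ni^2+] = 4.3 × 10^-2 × (171/474) = 1.55 x 10^-2 M
[OH^-] = 8.9 × 10^-5 × (303/474) = 5.69 × 10^-5 M
Ni(OH)2(s) ⇌ Ni^2+ + 2 OH^-, so Q = [Ni^2+][OH^-]^2
Q = (1.55 × 10^-2)(5.69 × 10^-5)^2 = 5.0 × 10^-11
Q > Ksp, so Ni(OH)2 will precipitate.

Q ≈ 5.0 x 10^-11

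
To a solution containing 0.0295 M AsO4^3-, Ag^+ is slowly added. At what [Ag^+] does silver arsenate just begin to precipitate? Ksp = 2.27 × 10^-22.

1.97 × 10^-7 M

Ag3AsO4(s) ⇌ 3 Ag^+(aq) + AsO4^3-(aq)
Ksp = [Ag^+]^3[AsO4^3-]
Precipitation begins when Q = Ksp. With [AsO4^3-] = 0.0295 M:
2.27 × 10^-22 = (0.0295) × [Ag^+]^3
[Ag^+] = (2.27 × 10^-22 / 2.95 x 10^-2)^(1/3) = 1.97 × 10^-7 M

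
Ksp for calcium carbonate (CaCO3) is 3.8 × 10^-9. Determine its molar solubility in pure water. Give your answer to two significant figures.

CaCO3(s) <=> Ca^2+ + CO3^2-
Ksp = [Ca^2+][CO3^2-]
For each mole of CaCO3 that dissolves: [Ca^2+] = s, [CO3^2-] = s.
Ksp = s^2
s = (3.8 × 10^-9)^(1/2) = 6.2 × 10^-5 M

6.2 × 10^-5 M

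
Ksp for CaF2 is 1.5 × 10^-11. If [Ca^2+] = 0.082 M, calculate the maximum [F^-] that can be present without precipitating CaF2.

CaF2(s) ⇌ Ca^2+ + 2 F^-
Ksp = [Ca^2+][F^-]^2
Precipitation begins when Q = Ksp. With [Ca^2+] = 0.082 M:
1.5 × 10^-11 = (0.082) × [F^-]^2
[F^-] = (1.5 × 10^-11 / 8.2 x 10^-2)^(1/2) = 1.4 × 10^-5 M

[F^-] = 1.4e-5 M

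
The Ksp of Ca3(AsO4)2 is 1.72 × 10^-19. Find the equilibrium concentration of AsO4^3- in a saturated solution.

Ca3(AsO4)2(s) ⇌ 3 Ca^2+(aq) + 2 AsO4^3-(aq)
Ksp = [Ca^2+]^3[AsO4^3-]^2
With molar solubility s: [Ca^2+] = 3s, [AsO4^3-] = 2s.
So Ksp = (3s)^3 × (2s)^2 = 108s^5
s^5 = 1.72 × 10^-19 / 108, so s = 6.925 x 10^-5 M
[AsO4^3-] = 2s = 1.39 x 10^-4 M

[AsO4^3-] ≈ 1.39 × 10^-4 M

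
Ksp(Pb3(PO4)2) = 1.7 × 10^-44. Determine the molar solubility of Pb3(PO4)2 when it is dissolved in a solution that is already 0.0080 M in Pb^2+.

s = 9.1 × 10^-20 M

Pb3(PO4)2(s) ⇌ 3 Pb^2+ + 2 PO4^3-
Ksp = [Pb^2+]^3[PO4^3-]^2
If s mol/L dissolves here, [Pb^2+] = 0.0080 + 3s ≈ 0.0080, [PO4^3-] = 2s (Ksp is small, so little additional dissolves).
Ksp ≈ (0.0080)^3 × (2s)^2
s = 9.1 x 10^-20 M
Check: 3s = 2.7 × 10^-19 ≪ 0.0080, so the approximation is valid.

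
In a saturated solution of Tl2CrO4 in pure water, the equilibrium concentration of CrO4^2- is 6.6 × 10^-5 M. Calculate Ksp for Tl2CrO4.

Tl2CrO4(s) <=> 2 Tl^+(aq) + CrO4^2-(aq)
Stoichiometry gives [Tl^+] = (2/1)[CrO4^2-] = 1.32 x 10^-4 M.
Ksp = [Tl^+]^2[CrO4^2-]
Ksp = (1.32 × 10^-4)^2 × 6.6 × 10^-5 = 1.1 × 10^-12

1.1 × 10^-12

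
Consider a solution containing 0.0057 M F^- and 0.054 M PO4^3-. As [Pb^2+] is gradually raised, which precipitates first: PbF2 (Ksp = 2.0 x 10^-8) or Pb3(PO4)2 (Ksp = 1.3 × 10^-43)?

Pb3(PO4)2

Each salt begins to precipitate when Q = Ksp, i.e. when [Pb^2+] reaches its threshold.
For PbF2: 2.0 x 10^-8 = (0.0057)^2 × [Pb^2+]  ⇒  [Pb^2+] = 6.2 × 10^-4 M.
For Pb3(PO4)2: 1.3 × 10^-43 = (0.054)^2 × [Pb^2+]^3  ⇒  [Pb^2+] = 3.5 × 10^-14 M.
The salt with the lower threshold [Pb^2+] precipitates first: Pb3(PO4)2.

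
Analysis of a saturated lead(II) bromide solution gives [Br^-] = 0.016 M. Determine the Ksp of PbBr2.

Ksp ≈ 2.0 x 10^-6

PbBr2(s) ⇌ Pb^2+ + 2 Br^-
Stoichiometry gives [Pb^2+] = (1/2)[Br^-] = 8.00 x 10^-3 M.
Ksp = [Pb^2+][Br^-]^2
Ksp = 8.00 x 10^-3 × (1.6 x 10^-2)^2 = 2.0 x 10^-6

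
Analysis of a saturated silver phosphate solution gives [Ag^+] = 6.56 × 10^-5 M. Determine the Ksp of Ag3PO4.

Ksp ≈ 6.17 x 10^-18

Ag3PO4(s) ⇌ 3 Ag^+(aq) + PO4^3-(aq)
Stoichiometry gives [PO4^3-] = (1/3)[Ag^+] = 2.187 × 10^-5 M.
Ksp = [Ag^+]^3[PO4^3-]
Ksp = (6.56 × 10^-5)^3 × 2.187 × 10^-5 = 6.17 × 10^-18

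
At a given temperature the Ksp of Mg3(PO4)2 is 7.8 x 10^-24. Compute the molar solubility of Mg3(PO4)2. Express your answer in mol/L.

9.4e-6 M

Mg3(PO4)2(s) <=> 3 Mg^2+ + 2 PO4^3-
Ksp = [Mg^2+]^3[PO4^3-]^2
For each mole of Mg3(PO4)2 that dissolves: [Mg^2+] = 3s, [PO4^3-] = 2s.
Ksp = (3s)^3(2s)^2 = 108s^5
s^5 = 7.8 x 10^-24 / 108, so s = 9.4 × 10^-6 M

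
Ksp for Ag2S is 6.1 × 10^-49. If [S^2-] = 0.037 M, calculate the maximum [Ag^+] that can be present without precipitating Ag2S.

[Ag^+] ≈ 4.1 × 10^-24 M

Ag2S(s) ⇌ 2 Ag^+(aq) + S^2-(aq)
Ksp = [Ag^+]^2[S^2-]
Precipitation begins when Q = Ksp. With [S^2-] = 0.037 M:
6.1 × 10^-49 = (0.037) × [Ag^+]^2
[Ag^+] = (6.1 × 10^-49 / 3.7 x 10^-2)^(1/2) = 4.1 × 10^-24 M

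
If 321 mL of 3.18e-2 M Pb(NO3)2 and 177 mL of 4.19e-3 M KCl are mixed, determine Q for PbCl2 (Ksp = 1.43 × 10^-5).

Total volume = 321 + 177 = 498 mL.
[Pb^2+] = 3.18 × 10^-2 × (321/498) = 2.050 x 10^-2 M
[Cl^-] = 4.19 × 10^-3 × (177/498) = 1.489 × 10^-3 M
PbCl2(s) ⇌ Pb^2+(aq) + 2 Cl^-(aq), so Q = [Pb^2+][Cl^-]^2
Q = (2.050 × 10^-2)(1.489 × 10^-3)^2 = 4.55 x 10^-8
Q < Ksp, so no precipitate of PbCl2 forms.

Q ≈ 4.55 x 10^-8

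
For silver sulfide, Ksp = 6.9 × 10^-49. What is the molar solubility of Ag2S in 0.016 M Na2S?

3.3 x 10^-24 M

Ag2S(s) <=> 2 Ag^+ + S^2-
Ksp = [Ag^+]^2[S^2-]
Let s be the molar solubility in this solution. [Ag^+] = 2s, [S^2-] = 0.016 + s ≈ 0.016 (common-ion effect: S^2- is already 0.016 M).
Ksp ≈ (2s)^2 × 0.016
s = 3.3 x 10^-24 M
Check: s = 3.3 × 10^-24 ≪ 0.016, so the approximation is valid.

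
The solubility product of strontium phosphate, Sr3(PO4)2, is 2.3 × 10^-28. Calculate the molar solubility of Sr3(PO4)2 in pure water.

1.2e-6 M

Sr3(PO4)2(s) ⇌ 3 Sr^2+(aq) + 2 PO4^3-(aq)
Ksp = [Sr^2+]^3[PO4^3-]^2
Let s = molar solubility. Then [Sr^2+] = 3s and [PO4^3-] = 2s.
Substituting: Ksp = (3s)^3(2s)^2 = 108s^5
Solving, s = (2.3 × 10^-28/108)^(1/5) = 1.2 × 10^-6 M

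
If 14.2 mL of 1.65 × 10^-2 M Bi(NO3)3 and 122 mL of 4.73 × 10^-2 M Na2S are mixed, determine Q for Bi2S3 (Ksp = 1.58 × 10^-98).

Total volume = 14.2 + 122 = 136.2 mL.
[Bi^3+] = 1.65 x 10^-2 × (14.2/136.2) = 1.720 x 10^-3 M
[S^2-] = 4.73 × 10^-2 × (122/136.2) = 4.237 x 10^-2 M
Bi2S3(s) ⇌ 2 Bi^3+(aq) + 3 S^2-(aq), so Q = [Bi^3+]^2[S^2-]^3
Q = (1.720 × 10^-3)^2(4.237 × 10^-2)^3 = 2.25 × 10^-10
Q > Ksp, so Bi2S3 will precipitate.

Q ≈ 2.25 x 10^-10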